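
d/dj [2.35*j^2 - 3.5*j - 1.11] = 4.7*j - 3.5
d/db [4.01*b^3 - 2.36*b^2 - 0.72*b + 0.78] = 12.03*b^2 - 4.72*b - 0.72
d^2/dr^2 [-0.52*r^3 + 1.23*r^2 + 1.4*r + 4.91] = 2.46 - 3.12*r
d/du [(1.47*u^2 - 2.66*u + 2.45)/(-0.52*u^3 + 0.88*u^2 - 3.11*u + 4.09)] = (0.7644*u^4 - 2.7664*u^3 + 1.5911*u^2 + 7.7126*u - 3.2599)/(0.2704*u^6 - 0.9152*u^5 + 4.0088*u^4 - 9.7272*u^3 + 16.8705*u^2 - 25.4398*u + 16.7281)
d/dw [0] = 0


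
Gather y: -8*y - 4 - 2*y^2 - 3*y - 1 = -2*y^2 - 11*y - 5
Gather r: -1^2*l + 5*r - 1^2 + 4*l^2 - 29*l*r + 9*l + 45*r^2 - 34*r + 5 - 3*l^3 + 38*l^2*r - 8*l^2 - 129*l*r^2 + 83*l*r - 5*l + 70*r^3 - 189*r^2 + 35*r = -3*l^3 - 4*l^2 + 3*l + 70*r^3 + r^2*(-129*l - 144) + r*(38*l^2 + 54*l + 6) + 4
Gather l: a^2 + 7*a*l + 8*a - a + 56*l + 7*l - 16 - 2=a^2 + 7*a + l*(7*a + 63) - 18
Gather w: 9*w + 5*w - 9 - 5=14*w - 14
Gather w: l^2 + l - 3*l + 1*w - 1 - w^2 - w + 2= l^2 - 2*l - w^2 + 1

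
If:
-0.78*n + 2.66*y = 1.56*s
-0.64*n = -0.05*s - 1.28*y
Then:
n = 2.05301715828032*y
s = 0.678619625988047*y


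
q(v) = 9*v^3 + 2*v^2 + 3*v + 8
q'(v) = 27*v^2 + 4*v + 3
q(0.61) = 12.62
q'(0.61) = 15.49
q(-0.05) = 7.85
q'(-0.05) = 2.87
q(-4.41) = -738.23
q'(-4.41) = 510.46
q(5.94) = 1982.65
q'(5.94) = 979.42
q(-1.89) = -51.29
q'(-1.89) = 91.89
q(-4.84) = -980.09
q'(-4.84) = 616.13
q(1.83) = 75.34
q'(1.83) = 100.74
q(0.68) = 13.79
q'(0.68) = 18.20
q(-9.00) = -6418.00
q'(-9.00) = 2154.00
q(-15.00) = -29962.00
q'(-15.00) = 6018.00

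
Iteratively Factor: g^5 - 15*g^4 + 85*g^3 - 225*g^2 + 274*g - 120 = (g - 5)*(g^4 - 10*g^3 + 35*g^2 - 50*g + 24) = (g - 5)*(g - 3)*(g^3 - 7*g^2 + 14*g - 8) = (g - 5)*(g - 3)*(g - 1)*(g^2 - 6*g + 8) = (g - 5)*(g - 4)*(g - 3)*(g - 1)*(g - 2)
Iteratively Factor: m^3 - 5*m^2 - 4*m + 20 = (m - 5)*(m^2 - 4) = (m - 5)*(m + 2)*(m - 2)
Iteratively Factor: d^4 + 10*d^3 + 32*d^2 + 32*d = (d + 4)*(d^3 + 6*d^2 + 8*d) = (d + 2)*(d + 4)*(d^2 + 4*d) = d*(d + 2)*(d + 4)*(d + 4)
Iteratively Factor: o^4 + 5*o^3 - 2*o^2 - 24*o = (o)*(o^3 + 5*o^2 - 2*o - 24) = o*(o - 2)*(o^2 + 7*o + 12) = o*(o - 2)*(o + 4)*(o + 3)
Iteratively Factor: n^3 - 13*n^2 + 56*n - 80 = (n - 4)*(n^2 - 9*n + 20) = (n - 4)^2*(n - 5)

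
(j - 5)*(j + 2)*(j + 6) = j^3 + 3*j^2 - 28*j - 60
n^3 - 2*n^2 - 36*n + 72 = (n - 6)*(n - 2)*(n + 6)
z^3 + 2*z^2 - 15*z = z*(z - 3)*(z + 5)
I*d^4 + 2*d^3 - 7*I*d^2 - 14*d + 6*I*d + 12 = (d - 2)*(d + 3)*(d - 2*I)*(I*d - I)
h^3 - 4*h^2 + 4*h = h*(h - 2)^2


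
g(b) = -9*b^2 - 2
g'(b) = -18*b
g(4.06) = -150.35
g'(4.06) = -73.08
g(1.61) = -25.33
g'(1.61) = -28.98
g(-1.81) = -31.48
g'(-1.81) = 32.58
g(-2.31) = -50.02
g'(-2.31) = 41.58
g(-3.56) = -116.06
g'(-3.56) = 64.08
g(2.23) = -46.76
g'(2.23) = -40.14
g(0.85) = -8.50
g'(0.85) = -15.30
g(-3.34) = -102.40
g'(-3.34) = 60.12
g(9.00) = -731.00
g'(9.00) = -162.00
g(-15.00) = -2027.00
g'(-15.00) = 270.00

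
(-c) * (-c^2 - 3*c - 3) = c^3 + 3*c^2 + 3*c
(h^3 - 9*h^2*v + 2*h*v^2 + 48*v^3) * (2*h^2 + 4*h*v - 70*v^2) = 2*h^5 - 14*h^4*v - 102*h^3*v^2 + 734*h^2*v^3 + 52*h*v^4 - 3360*v^5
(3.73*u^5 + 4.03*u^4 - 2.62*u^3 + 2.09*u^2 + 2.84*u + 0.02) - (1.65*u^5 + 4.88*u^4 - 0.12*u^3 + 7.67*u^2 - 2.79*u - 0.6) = 2.08*u^5 - 0.85*u^4 - 2.5*u^3 - 5.58*u^2 + 5.63*u + 0.62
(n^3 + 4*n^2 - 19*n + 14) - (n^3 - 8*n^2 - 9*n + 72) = 12*n^2 - 10*n - 58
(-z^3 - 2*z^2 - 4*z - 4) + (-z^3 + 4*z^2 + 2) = -2*z^3 + 2*z^2 - 4*z - 2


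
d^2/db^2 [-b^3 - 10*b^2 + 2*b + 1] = -6*b - 20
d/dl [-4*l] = -4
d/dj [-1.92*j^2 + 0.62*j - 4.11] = 0.62 - 3.84*j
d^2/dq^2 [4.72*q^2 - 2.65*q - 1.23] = 9.44000000000000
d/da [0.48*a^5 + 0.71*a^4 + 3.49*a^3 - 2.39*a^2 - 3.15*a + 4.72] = 2.4*a^4 + 2.84*a^3 + 10.47*a^2 - 4.78*a - 3.15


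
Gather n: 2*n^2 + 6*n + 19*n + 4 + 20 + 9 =2*n^2 + 25*n + 33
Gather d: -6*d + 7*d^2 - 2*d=7*d^2 - 8*d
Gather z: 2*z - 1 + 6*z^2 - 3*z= 6*z^2 - z - 1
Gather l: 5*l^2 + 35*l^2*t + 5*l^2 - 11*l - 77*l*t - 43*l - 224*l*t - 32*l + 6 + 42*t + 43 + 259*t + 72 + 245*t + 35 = l^2*(35*t + 10) + l*(-301*t - 86) + 546*t + 156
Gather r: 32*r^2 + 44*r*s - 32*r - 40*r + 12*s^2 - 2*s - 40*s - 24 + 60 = 32*r^2 + r*(44*s - 72) + 12*s^2 - 42*s + 36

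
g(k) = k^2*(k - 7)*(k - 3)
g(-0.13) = 0.38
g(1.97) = 20.11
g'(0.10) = 3.90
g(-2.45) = 309.14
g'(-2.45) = -341.80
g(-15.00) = 89100.00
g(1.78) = 20.18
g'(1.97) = -3.11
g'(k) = k^2*(k - 7) + k^2*(k - 3) + 2*k*(k - 7)*(k - 3) = 2*k*(2*k^2 - 15*k + 21)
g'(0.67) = 15.88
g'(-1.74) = -184.98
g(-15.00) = 89100.00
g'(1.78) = 2.27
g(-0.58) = 9.13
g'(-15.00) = -20880.00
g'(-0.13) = -5.98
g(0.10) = 0.20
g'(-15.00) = -20880.00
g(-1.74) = 125.43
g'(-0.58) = -35.23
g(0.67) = 6.62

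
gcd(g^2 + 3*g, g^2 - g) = g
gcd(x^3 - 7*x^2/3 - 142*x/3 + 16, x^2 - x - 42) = x + 6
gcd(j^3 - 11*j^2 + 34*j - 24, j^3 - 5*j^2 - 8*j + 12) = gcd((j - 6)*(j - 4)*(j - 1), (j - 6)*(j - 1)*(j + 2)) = j^2 - 7*j + 6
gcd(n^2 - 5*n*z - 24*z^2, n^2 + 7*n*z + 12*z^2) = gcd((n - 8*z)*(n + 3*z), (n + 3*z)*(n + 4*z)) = n + 3*z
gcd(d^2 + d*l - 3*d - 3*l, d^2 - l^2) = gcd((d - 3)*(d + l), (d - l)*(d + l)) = d + l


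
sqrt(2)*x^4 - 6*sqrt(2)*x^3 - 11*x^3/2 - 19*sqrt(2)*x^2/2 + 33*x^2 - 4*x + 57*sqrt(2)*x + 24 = (x - 6)*(x - 4*sqrt(2))*(x + sqrt(2))*(sqrt(2)*x + 1/2)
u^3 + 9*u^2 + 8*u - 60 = (u - 2)*(u + 5)*(u + 6)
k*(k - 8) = k^2 - 8*k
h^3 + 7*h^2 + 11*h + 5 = (h + 1)^2*(h + 5)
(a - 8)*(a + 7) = a^2 - a - 56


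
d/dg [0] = 0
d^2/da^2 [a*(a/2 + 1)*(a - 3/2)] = 3*a + 1/2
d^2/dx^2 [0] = 0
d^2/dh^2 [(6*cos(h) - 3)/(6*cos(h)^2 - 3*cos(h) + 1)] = 3*(162*(1 - cos(2*h))^2*cos(h) - 27*(1 - cos(2*h))^2 - 389*cos(h)/2 + 21*cos(2*h)/2 + 207*cos(3*h)/2 - 36*cos(5*h) + 225/2)/(3*cos(h) - 3*cos(2*h) - 4)^3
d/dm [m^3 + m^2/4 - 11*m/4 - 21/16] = 3*m^2 + m/2 - 11/4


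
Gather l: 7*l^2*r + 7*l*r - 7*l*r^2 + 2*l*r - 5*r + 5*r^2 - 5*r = 7*l^2*r + l*(-7*r^2 + 9*r) + 5*r^2 - 10*r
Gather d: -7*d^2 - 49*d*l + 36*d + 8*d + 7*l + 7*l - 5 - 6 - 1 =-7*d^2 + d*(44 - 49*l) + 14*l - 12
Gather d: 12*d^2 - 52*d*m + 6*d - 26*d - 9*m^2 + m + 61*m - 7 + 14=12*d^2 + d*(-52*m - 20) - 9*m^2 + 62*m + 7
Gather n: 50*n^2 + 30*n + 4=50*n^2 + 30*n + 4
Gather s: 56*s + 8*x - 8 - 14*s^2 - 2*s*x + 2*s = -14*s^2 + s*(58 - 2*x) + 8*x - 8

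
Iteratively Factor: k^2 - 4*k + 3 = (k - 1)*(k - 3)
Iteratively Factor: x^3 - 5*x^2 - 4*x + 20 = (x + 2)*(x^2 - 7*x + 10) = (x - 5)*(x + 2)*(x - 2)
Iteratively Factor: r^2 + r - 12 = (r + 4)*(r - 3)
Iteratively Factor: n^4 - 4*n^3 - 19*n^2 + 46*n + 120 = (n - 4)*(n^3 - 19*n - 30) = (n - 4)*(n + 2)*(n^2 - 2*n - 15) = (n - 5)*(n - 4)*(n + 2)*(n + 3)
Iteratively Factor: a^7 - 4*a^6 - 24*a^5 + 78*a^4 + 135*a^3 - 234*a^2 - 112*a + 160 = (a + 1)*(a^6 - 5*a^5 - 19*a^4 + 97*a^3 + 38*a^2 - 272*a + 160) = (a + 1)*(a + 2)*(a^5 - 7*a^4 - 5*a^3 + 107*a^2 - 176*a + 80) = (a - 1)*(a + 1)*(a + 2)*(a^4 - 6*a^3 - 11*a^2 + 96*a - 80) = (a - 1)^2*(a + 1)*(a + 2)*(a^3 - 5*a^2 - 16*a + 80) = (a - 1)^2*(a + 1)*(a + 2)*(a + 4)*(a^2 - 9*a + 20) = (a - 5)*(a - 1)^2*(a + 1)*(a + 2)*(a + 4)*(a - 4)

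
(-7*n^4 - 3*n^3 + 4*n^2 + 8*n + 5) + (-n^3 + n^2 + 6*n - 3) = -7*n^4 - 4*n^3 + 5*n^2 + 14*n + 2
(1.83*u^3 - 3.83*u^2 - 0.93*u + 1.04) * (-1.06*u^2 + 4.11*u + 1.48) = -1.9398*u^5 + 11.5811*u^4 - 12.0471*u^3 - 10.5931*u^2 + 2.898*u + 1.5392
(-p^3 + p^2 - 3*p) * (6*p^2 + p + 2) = -6*p^5 + 5*p^4 - 19*p^3 - p^2 - 6*p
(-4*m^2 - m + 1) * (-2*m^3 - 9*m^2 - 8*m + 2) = 8*m^5 + 38*m^4 + 39*m^3 - 9*m^2 - 10*m + 2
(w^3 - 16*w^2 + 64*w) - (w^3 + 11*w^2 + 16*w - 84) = -27*w^2 + 48*w + 84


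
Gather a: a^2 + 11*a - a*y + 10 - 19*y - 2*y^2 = a^2 + a*(11 - y) - 2*y^2 - 19*y + 10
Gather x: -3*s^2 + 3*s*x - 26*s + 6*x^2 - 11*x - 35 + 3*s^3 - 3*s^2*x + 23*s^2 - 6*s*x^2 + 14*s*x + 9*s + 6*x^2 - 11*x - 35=3*s^3 + 20*s^2 - 17*s + x^2*(12 - 6*s) + x*(-3*s^2 + 17*s - 22) - 70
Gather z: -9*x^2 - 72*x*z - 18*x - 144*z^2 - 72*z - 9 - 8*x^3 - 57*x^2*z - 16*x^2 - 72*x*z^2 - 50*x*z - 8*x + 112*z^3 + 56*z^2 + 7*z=-8*x^3 - 25*x^2 - 26*x + 112*z^3 + z^2*(-72*x - 88) + z*(-57*x^2 - 122*x - 65) - 9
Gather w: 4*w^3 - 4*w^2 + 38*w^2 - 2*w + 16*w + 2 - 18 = 4*w^3 + 34*w^2 + 14*w - 16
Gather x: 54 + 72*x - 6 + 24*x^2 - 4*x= 24*x^2 + 68*x + 48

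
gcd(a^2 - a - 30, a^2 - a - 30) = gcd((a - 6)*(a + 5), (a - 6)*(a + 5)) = a^2 - a - 30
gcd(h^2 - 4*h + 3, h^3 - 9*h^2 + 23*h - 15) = h^2 - 4*h + 3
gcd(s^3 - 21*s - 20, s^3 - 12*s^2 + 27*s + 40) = s^2 - 4*s - 5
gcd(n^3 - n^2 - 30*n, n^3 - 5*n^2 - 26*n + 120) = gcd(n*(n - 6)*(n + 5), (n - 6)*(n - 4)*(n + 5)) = n^2 - n - 30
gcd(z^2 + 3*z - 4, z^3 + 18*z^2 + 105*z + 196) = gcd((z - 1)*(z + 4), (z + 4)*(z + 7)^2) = z + 4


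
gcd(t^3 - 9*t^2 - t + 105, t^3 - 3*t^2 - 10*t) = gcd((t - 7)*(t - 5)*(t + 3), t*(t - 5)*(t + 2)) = t - 5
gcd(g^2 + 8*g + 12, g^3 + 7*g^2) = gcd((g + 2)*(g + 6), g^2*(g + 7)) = 1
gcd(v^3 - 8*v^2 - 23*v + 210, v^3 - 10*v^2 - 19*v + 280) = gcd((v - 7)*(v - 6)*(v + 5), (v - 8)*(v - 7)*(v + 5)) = v^2 - 2*v - 35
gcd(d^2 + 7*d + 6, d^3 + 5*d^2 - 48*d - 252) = d + 6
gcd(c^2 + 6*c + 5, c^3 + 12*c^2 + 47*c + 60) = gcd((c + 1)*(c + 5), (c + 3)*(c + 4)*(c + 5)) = c + 5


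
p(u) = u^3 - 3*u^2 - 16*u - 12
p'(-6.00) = 128.00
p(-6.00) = -240.00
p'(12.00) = 344.00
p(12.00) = 1092.00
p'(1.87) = -16.73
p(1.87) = -45.87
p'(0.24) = -17.27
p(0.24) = -16.00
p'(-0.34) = -13.61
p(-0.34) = -6.95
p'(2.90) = -8.17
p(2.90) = -59.24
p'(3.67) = 2.39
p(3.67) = -61.70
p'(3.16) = -5.00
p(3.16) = -60.96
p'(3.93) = 6.75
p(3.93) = -60.52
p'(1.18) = -18.90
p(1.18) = -33.41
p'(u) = 3*u^2 - 6*u - 16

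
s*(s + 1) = s^2 + s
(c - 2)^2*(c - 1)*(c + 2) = c^4 - 3*c^3 - 2*c^2 + 12*c - 8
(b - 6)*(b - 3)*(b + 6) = b^3 - 3*b^2 - 36*b + 108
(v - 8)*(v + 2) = v^2 - 6*v - 16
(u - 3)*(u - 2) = u^2 - 5*u + 6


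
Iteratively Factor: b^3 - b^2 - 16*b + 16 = (b - 4)*(b^2 + 3*b - 4) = (b - 4)*(b - 1)*(b + 4)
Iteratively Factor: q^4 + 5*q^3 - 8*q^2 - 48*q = (q + 4)*(q^3 + q^2 - 12*q) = q*(q + 4)*(q^2 + q - 12) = q*(q - 3)*(q + 4)*(q + 4)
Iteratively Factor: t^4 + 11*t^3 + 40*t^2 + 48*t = (t)*(t^3 + 11*t^2 + 40*t + 48) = t*(t + 4)*(t^2 + 7*t + 12) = t*(t + 3)*(t + 4)*(t + 4)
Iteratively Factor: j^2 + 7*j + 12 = (j + 4)*(j + 3)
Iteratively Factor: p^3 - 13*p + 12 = (p - 1)*(p^2 + p - 12) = (p - 3)*(p - 1)*(p + 4)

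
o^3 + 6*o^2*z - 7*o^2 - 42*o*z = o*(o - 7)*(o + 6*z)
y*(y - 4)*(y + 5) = y^3 + y^2 - 20*y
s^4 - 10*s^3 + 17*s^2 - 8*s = s*(s - 8)*(s - 1)^2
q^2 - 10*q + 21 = (q - 7)*(q - 3)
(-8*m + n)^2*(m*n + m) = 64*m^3*n + 64*m^3 - 16*m^2*n^2 - 16*m^2*n + m*n^3 + m*n^2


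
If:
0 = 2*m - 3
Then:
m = 3/2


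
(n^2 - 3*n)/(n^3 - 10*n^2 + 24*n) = (n - 3)/(n^2 - 10*n + 24)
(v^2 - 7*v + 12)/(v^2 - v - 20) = (-v^2 + 7*v - 12)/(-v^2 + v + 20)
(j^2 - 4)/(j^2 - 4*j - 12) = (j - 2)/(j - 6)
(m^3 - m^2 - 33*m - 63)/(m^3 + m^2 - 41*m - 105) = (m + 3)/(m + 5)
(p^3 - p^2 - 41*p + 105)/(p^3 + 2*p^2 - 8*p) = (p^3 - p^2 - 41*p + 105)/(p*(p^2 + 2*p - 8))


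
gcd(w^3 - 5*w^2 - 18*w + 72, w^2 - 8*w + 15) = w - 3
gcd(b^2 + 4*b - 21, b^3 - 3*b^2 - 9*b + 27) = b - 3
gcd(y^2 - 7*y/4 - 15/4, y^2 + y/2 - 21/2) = y - 3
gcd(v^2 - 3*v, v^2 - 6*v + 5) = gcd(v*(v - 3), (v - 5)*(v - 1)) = 1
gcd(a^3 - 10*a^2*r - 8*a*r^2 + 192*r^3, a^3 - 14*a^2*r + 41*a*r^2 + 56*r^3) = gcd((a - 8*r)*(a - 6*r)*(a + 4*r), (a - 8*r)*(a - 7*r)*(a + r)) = -a + 8*r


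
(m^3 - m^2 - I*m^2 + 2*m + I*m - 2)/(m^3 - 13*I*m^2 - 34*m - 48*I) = (m^2 - m*(1 + 2*I) + 2*I)/(m^2 - 14*I*m - 48)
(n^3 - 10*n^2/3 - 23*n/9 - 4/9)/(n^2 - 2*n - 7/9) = (3*n^2 - 11*n - 4)/(3*n - 7)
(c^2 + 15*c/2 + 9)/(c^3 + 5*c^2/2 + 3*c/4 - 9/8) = 4*(c + 6)/(4*c^2 + 4*c - 3)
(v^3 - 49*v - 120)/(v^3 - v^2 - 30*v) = (v^2 - 5*v - 24)/(v*(v - 6))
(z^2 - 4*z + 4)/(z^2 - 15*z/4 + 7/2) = 4*(z - 2)/(4*z - 7)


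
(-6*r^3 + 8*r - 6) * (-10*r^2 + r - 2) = 60*r^5 - 6*r^4 - 68*r^3 + 68*r^2 - 22*r + 12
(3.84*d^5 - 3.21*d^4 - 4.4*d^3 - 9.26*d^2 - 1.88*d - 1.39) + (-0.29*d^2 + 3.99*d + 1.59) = 3.84*d^5 - 3.21*d^4 - 4.4*d^3 - 9.55*d^2 + 2.11*d + 0.2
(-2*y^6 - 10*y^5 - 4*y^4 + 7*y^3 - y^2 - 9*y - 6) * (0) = 0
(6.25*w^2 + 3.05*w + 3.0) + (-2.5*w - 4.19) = 6.25*w^2 + 0.55*w - 1.19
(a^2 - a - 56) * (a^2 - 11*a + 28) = a^4 - 12*a^3 - 17*a^2 + 588*a - 1568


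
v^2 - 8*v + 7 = (v - 7)*(v - 1)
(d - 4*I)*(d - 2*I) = d^2 - 6*I*d - 8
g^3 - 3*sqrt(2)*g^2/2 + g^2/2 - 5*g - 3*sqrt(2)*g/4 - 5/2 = (g + 1/2)*(g - 5*sqrt(2)/2)*(g + sqrt(2))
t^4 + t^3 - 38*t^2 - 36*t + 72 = (t - 6)*(t - 1)*(t + 2)*(t + 6)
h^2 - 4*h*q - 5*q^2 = (h - 5*q)*(h + q)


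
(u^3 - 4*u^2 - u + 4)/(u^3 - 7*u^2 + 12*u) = (u^2 - 1)/(u*(u - 3))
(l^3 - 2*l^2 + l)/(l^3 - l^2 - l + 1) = l/(l + 1)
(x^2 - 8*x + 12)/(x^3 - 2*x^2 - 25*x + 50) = (x - 6)/(x^2 - 25)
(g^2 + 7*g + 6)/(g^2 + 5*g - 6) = (g + 1)/(g - 1)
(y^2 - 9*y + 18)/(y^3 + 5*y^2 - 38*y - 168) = (y - 3)/(y^2 + 11*y + 28)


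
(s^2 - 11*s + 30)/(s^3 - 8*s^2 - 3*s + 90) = 1/(s + 3)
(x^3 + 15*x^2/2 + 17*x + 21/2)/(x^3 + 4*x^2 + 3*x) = (x + 7/2)/x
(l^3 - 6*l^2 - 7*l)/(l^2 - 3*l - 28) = l*(l + 1)/(l + 4)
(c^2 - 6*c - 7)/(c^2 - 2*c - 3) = (c - 7)/(c - 3)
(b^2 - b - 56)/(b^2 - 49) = (b - 8)/(b - 7)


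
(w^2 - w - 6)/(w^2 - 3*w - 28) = (-w^2 + w + 6)/(-w^2 + 3*w + 28)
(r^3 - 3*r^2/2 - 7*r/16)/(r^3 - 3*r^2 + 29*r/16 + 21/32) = 2*r/(2*r - 3)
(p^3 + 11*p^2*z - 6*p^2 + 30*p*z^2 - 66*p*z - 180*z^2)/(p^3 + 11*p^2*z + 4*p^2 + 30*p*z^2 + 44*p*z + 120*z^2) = (p - 6)/(p + 4)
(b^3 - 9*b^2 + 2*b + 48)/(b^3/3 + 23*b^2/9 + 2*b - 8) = 9*(b^3 - 9*b^2 + 2*b + 48)/(3*b^3 + 23*b^2 + 18*b - 72)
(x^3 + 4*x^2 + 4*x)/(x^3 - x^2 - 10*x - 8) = x*(x + 2)/(x^2 - 3*x - 4)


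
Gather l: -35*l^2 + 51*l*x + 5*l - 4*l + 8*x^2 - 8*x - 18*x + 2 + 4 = -35*l^2 + l*(51*x + 1) + 8*x^2 - 26*x + 6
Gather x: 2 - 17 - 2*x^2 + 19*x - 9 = -2*x^2 + 19*x - 24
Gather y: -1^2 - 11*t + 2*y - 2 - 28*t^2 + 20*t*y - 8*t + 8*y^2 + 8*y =-28*t^2 - 19*t + 8*y^2 + y*(20*t + 10) - 3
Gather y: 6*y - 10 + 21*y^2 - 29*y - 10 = 21*y^2 - 23*y - 20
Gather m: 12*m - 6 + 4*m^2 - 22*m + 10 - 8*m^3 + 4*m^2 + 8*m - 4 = -8*m^3 + 8*m^2 - 2*m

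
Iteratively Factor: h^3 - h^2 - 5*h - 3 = (h - 3)*(h^2 + 2*h + 1) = (h - 3)*(h + 1)*(h + 1)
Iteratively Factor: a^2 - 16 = (a + 4)*(a - 4)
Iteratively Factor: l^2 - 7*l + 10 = (l - 2)*(l - 5)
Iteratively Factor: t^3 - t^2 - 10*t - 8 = (t + 2)*(t^2 - 3*t - 4) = (t + 1)*(t + 2)*(t - 4)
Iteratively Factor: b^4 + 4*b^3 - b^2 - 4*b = (b + 1)*(b^3 + 3*b^2 - 4*b) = (b - 1)*(b + 1)*(b^2 + 4*b) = (b - 1)*(b + 1)*(b + 4)*(b)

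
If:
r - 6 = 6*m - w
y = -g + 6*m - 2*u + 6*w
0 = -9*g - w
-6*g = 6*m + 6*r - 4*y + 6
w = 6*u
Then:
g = -3*y/424 - 21/212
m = 67*y/636 - 91/106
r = 241*y/424 - 9/212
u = 9*y/848 + 63/424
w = 27*y/424 + 189/212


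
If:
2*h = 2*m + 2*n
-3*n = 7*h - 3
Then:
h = 3/7 - 3*n/7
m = 3/7 - 10*n/7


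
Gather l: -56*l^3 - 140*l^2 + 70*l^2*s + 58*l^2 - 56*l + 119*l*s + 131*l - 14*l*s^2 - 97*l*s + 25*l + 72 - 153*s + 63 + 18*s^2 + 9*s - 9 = -56*l^3 + l^2*(70*s - 82) + l*(-14*s^2 + 22*s + 100) + 18*s^2 - 144*s + 126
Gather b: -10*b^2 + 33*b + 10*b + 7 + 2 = -10*b^2 + 43*b + 9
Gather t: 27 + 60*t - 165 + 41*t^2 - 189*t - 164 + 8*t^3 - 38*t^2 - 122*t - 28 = 8*t^3 + 3*t^2 - 251*t - 330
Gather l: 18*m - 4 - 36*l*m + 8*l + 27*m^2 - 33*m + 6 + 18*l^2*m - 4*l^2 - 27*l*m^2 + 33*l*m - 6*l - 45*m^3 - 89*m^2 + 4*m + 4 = l^2*(18*m - 4) + l*(-27*m^2 - 3*m + 2) - 45*m^3 - 62*m^2 - 11*m + 6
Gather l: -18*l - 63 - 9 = -18*l - 72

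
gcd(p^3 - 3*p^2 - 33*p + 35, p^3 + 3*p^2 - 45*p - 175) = p^2 - 2*p - 35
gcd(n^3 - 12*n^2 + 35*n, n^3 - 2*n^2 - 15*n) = n^2 - 5*n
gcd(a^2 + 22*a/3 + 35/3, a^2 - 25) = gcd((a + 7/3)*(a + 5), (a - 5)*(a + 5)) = a + 5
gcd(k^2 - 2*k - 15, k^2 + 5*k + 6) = k + 3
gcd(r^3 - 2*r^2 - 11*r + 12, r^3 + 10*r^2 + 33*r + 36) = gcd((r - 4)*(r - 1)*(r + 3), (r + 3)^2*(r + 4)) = r + 3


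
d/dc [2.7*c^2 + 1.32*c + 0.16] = 5.4*c + 1.32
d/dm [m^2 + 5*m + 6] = 2*m + 5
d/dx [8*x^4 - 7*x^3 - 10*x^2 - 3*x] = 32*x^3 - 21*x^2 - 20*x - 3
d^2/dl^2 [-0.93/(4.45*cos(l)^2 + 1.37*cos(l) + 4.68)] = (73.6653*(1 - cos(l)^2)^2 + 17.009235*cos(l)^3 - 38.894553*cos(l)^2 - 39.981258*cos(l) - 38.419974)/(4.45*cos(l)^2 + 1.37*cos(l) + 4.68)^3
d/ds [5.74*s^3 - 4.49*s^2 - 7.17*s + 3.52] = 17.22*s^2 - 8.98*s - 7.17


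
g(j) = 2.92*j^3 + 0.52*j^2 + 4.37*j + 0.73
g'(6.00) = 325.97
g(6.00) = 676.39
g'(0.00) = 4.37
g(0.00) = 0.73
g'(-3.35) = 99.20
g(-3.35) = -117.85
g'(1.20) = 18.23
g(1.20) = 11.77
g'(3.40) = 109.17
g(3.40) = 136.37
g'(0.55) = 7.59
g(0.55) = 3.78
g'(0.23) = 5.07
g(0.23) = 1.80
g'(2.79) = 75.46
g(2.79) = 80.39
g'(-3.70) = 120.45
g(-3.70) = -156.23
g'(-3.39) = 101.52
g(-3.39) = -121.87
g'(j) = 8.76*j^2 + 1.04*j + 4.37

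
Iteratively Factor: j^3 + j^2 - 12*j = (j + 4)*(j^2 - 3*j) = j*(j + 4)*(j - 3)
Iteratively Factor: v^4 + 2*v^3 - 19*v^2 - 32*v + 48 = (v + 4)*(v^3 - 2*v^2 - 11*v + 12) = (v + 3)*(v + 4)*(v^2 - 5*v + 4) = (v - 1)*(v + 3)*(v + 4)*(v - 4)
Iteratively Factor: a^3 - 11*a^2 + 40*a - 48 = (a - 3)*(a^2 - 8*a + 16) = (a - 4)*(a - 3)*(a - 4)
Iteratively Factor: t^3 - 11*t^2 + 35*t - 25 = (t - 5)*(t^2 - 6*t + 5) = (t - 5)*(t - 1)*(t - 5)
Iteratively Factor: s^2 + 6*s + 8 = (s + 4)*(s + 2)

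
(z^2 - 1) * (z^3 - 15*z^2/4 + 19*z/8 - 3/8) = z^5 - 15*z^4/4 + 11*z^3/8 + 27*z^2/8 - 19*z/8 + 3/8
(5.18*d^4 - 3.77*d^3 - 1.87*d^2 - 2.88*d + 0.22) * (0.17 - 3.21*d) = -16.6278*d^5 + 12.9823*d^4 + 5.3618*d^3 + 8.9269*d^2 - 1.1958*d + 0.0374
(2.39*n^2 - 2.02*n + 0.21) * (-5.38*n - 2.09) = -12.8582*n^3 + 5.8725*n^2 + 3.092*n - 0.4389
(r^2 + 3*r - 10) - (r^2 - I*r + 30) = 3*r + I*r - 40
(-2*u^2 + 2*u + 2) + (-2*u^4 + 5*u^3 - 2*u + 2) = -2*u^4 + 5*u^3 - 2*u^2 + 4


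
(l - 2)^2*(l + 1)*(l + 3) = l^4 - 9*l^2 + 4*l + 12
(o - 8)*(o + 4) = o^2 - 4*o - 32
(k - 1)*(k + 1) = k^2 - 1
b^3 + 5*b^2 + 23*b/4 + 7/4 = (b + 1/2)*(b + 1)*(b + 7/2)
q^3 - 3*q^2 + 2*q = q*(q - 2)*(q - 1)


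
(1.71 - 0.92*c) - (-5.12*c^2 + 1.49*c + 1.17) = 5.12*c^2 - 2.41*c + 0.54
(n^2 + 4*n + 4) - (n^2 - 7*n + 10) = 11*n - 6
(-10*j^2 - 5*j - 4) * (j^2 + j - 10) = -10*j^4 - 15*j^3 + 91*j^2 + 46*j + 40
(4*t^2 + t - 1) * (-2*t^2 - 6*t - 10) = -8*t^4 - 26*t^3 - 44*t^2 - 4*t + 10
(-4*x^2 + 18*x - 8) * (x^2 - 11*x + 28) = -4*x^4 + 62*x^3 - 318*x^2 + 592*x - 224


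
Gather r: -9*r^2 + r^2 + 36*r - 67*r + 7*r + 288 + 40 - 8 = -8*r^2 - 24*r + 320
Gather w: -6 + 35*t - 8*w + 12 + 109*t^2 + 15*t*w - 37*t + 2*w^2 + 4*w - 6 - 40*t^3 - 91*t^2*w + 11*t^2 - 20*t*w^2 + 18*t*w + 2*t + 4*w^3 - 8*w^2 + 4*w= -40*t^3 + 120*t^2 + 4*w^3 + w^2*(-20*t - 6) + w*(-91*t^2 + 33*t)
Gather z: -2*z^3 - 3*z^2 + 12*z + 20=-2*z^3 - 3*z^2 + 12*z + 20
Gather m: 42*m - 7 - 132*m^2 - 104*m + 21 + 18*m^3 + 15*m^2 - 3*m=18*m^3 - 117*m^2 - 65*m + 14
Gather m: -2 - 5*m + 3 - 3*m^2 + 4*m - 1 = -3*m^2 - m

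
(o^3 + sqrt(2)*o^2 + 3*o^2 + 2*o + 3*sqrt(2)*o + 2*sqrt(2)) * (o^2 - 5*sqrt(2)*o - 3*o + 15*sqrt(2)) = o^5 - 4*sqrt(2)*o^4 - 17*o^3 - 6*o^2 + 28*sqrt(2)*o^2 + 24*sqrt(2)*o + 70*o + 60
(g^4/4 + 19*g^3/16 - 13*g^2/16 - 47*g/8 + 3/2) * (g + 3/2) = g^5/4 + 25*g^4/16 + 31*g^3/32 - 227*g^2/32 - 117*g/16 + 9/4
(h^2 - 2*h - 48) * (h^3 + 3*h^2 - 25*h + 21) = h^5 + h^4 - 79*h^3 - 73*h^2 + 1158*h - 1008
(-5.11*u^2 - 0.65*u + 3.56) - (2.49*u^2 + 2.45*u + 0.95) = -7.6*u^2 - 3.1*u + 2.61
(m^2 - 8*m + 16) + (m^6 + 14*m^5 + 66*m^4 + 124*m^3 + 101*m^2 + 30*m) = m^6 + 14*m^5 + 66*m^4 + 124*m^3 + 102*m^2 + 22*m + 16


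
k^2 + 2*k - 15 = (k - 3)*(k + 5)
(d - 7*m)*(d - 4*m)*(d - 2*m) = d^3 - 13*d^2*m + 50*d*m^2 - 56*m^3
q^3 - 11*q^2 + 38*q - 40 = (q - 5)*(q - 4)*(q - 2)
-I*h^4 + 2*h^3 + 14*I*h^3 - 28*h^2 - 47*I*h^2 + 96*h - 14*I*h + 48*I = (h - 8)*(h - 6)*(h + I)*(-I*h + 1)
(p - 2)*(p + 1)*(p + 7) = p^3 + 6*p^2 - 9*p - 14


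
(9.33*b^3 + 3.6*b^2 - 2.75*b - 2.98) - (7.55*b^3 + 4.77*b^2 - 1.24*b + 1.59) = 1.78*b^3 - 1.17*b^2 - 1.51*b - 4.57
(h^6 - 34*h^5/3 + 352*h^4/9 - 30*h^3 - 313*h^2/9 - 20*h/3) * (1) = h^6 - 34*h^5/3 + 352*h^4/9 - 30*h^3 - 313*h^2/9 - 20*h/3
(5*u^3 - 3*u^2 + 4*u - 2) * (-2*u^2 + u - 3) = -10*u^5 + 11*u^4 - 26*u^3 + 17*u^2 - 14*u + 6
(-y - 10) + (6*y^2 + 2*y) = 6*y^2 + y - 10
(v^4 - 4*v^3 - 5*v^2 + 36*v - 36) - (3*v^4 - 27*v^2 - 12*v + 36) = -2*v^4 - 4*v^3 + 22*v^2 + 48*v - 72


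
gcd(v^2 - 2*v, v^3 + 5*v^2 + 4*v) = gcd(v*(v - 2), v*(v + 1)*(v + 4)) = v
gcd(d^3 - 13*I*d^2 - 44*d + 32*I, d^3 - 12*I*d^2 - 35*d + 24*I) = d^2 - 9*I*d - 8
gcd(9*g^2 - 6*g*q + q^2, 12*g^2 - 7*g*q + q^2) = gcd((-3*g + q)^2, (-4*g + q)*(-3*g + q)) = -3*g + q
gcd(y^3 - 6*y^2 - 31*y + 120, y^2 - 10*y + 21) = y - 3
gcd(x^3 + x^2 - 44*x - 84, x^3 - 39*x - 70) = x^2 - 5*x - 14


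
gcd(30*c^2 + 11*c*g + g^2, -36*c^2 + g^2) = 6*c + g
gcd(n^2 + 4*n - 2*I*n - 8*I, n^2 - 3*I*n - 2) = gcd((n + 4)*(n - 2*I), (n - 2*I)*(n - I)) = n - 2*I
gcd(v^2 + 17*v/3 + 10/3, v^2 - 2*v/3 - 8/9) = v + 2/3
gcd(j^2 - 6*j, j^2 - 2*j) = j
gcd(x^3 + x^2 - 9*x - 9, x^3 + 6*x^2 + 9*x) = x + 3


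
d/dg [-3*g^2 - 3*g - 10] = -6*g - 3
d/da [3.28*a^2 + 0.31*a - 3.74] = 6.56*a + 0.31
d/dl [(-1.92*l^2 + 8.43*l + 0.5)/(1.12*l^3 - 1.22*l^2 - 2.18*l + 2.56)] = (2.1504*l^4 - 18.8832*l^3 + 12.7902*l^2 - 8.6104*l + 22.6708)/(1.2544*l^6 - 2.7328*l^5 - 3.3948*l^4 + 11.0536*l^3 - 1.494*l^2 - 11.1616*l + 6.5536)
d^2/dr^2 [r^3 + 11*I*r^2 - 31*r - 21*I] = 6*r + 22*I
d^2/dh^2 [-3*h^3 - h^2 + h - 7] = -18*h - 2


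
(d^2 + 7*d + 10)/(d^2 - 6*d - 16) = (d + 5)/(d - 8)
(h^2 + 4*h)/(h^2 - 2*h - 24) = h/(h - 6)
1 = 1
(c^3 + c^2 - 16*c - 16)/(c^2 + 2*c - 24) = (c^2 + 5*c + 4)/(c + 6)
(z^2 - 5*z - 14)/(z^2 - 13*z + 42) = (z + 2)/(z - 6)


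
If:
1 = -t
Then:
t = -1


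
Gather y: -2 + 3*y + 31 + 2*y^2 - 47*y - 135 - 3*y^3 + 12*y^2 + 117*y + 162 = -3*y^3 + 14*y^2 + 73*y + 56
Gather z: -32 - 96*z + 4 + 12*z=-84*z - 28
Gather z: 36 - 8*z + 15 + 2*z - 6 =45 - 6*z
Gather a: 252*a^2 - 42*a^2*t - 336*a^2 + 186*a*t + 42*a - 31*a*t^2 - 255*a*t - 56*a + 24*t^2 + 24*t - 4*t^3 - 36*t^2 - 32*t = a^2*(-42*t - 84) + a*(-31*t^2 - 69*t - 14) - 4*t^3 - 12*t^2 - 8*t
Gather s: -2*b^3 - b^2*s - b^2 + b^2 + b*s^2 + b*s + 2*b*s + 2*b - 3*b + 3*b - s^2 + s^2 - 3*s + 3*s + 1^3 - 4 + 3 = -2*b^3 + b*s^2 + 2*b + s*(-b^2 + 3*b)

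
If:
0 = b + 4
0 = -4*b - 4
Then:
No Solution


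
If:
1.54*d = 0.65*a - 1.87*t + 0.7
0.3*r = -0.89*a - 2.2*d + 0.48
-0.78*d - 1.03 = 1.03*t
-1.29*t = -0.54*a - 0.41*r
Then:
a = -3.55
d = 2.14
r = -3.58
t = -2.62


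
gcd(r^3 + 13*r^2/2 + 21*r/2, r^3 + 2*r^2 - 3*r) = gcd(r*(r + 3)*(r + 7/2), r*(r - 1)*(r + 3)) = r^2 + 3*r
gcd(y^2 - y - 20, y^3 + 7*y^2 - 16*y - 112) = y + 4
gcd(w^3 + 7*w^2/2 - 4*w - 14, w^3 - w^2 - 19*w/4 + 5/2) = w + 2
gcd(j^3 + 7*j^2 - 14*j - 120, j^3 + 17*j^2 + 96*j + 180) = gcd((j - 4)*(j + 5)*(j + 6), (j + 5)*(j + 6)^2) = j^2 + 11*j + 30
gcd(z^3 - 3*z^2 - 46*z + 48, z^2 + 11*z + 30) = z + 6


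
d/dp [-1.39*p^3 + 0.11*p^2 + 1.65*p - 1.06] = -4.17*p^2 + 0.22*p + 1.65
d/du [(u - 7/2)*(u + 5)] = 2*u + 3/2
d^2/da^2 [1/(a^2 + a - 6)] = 2*(-a^2 - a + (2*a + 1)^2 + 6)/(a^2 + a - 6)^3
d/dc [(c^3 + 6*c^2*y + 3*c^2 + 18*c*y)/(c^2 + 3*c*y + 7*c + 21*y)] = (-c*(2*c + 3*y + 7)*(c^2 + 6*c*y + 3*c + 18*y) + 3*(c^2 + 3*c*y + 7*c + 21*y)*(c^2 + 4*c*y + 2*c + 6*y))/(c^2 + 3*c*y + 7*c + 21*y)^2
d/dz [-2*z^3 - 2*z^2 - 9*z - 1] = -6*z^2 - 4*z - 9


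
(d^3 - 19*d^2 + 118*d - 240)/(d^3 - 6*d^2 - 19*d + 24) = (d^2 - 11*d + 30)/(d^2 + 2*d - 3)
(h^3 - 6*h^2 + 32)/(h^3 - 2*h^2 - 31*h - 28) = (-h^3 + 6*h^2 - 32)/(-h^3 + 2*h^2 + 31*h + 28)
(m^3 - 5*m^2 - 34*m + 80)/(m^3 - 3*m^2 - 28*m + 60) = (m - 8)/(m - 6)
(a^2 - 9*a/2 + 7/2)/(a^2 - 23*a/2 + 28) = (a - 1)/(a - 8)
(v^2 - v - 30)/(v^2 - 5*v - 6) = (v + 5)/(v + 1)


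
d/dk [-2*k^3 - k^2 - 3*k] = -6*k^2 - 2*k - 3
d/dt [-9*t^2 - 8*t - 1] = -18*t - 8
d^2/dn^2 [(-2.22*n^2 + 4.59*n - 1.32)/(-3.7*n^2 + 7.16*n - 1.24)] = (2.8421709430404e-14*n^4 - 8.04972000000021*n^3 + 47.3126400000001*n^2 - 83.46312*n + 48.552096)/(50.653*n^6 - 294.0612*n^5 + 619.97496*n^4 - 564.162176*n^3 + 207.775392*n^2 - 33.027648*n + 1.906624)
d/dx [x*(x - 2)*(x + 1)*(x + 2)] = 4*x^3 + 3*x^2 - 8*x - 4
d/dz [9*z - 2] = 9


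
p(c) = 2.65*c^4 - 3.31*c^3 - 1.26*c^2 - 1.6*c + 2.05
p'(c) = 10.6*c^3 - 9.93*c^2 - 2.52*c - 1.6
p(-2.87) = 254.30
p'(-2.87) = -326.74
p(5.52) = 1858.47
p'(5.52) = 1464.80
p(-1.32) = 17.62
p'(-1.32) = -39.96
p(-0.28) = 2.49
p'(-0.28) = -1.91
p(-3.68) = 641.83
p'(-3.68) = -655.06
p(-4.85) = 1824.06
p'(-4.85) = -1432.25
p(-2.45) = 142.56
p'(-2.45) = -210.92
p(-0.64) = 3.87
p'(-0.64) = -6.83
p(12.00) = 49032.13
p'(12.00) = 16855.04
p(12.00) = 49032.13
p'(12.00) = 16855.04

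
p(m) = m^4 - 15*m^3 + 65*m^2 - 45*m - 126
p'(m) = 4*m^3 - 45*m^2 + 130*m - 45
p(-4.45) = 3075.37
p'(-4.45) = -1867.10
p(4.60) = 30.11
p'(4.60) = -9.86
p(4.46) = 31.18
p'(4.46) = -5.46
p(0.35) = -134.42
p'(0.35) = -4.84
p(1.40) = -98.92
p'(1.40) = 59.78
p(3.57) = 21.71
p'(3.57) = 27.58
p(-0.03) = -124.59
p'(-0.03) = -48.94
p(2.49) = -28.18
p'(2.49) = 61.45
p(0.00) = -126.00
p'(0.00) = -45.00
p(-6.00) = 7020.00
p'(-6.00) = -3309.00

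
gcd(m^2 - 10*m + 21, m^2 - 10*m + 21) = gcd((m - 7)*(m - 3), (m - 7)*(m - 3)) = m^2 - 10*m + 21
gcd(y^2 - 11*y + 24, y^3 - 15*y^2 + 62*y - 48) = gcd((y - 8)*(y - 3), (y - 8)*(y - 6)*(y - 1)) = y - 8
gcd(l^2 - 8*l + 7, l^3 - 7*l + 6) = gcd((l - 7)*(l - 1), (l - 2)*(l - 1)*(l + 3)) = l - 1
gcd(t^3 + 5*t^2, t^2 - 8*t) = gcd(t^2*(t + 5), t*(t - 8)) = t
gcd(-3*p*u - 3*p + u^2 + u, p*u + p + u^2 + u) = u + 1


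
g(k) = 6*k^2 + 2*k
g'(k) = 12*k + 2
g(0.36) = 1.50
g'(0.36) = 6.32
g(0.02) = 0.04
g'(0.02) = 2.24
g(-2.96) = 46.65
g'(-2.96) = -33.52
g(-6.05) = 207.52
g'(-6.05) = -70.60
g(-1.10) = 5.06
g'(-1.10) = -11.20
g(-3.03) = 49.03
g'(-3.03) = -34.36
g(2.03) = 28.79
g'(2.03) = 26.36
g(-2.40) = 29.76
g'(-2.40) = -26.80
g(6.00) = 228.00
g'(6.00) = 74.00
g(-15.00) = 1320.00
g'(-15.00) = -178.00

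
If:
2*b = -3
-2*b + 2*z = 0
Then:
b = -3/2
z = -3/2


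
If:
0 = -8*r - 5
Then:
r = -5/8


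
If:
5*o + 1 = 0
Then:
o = -1/5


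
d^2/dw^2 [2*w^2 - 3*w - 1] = 4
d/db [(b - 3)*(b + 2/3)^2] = (3*b + 2)*(9*b - 16)/9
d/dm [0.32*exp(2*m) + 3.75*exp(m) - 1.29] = (0.64*exp(m) + 3.75)*exp(m)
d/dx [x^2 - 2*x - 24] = 2*x - 2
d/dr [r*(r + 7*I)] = 2*r + 7*I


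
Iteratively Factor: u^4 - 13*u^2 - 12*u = (u + 1)*(u^3 - u^2 - 12*u) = u*(u + 1)*(u^2 - u - 12) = u*(u + 1)*(u + 3)*(u - 4)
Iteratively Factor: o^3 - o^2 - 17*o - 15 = (o + 1)*(o^2 - 2*o - 15) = (o + 1)*(o + 3)*(o - 5)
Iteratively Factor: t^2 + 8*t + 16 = (t + 4)*(t + 4)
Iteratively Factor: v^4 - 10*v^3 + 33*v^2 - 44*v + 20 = (v - 2)*(v^3 - 8*v^2 + 17*v - 10) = (v - 2)*(v - 1)*(v^2 - 7*v + 10) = (v - 2)^2*(v - 1)*(v - 5)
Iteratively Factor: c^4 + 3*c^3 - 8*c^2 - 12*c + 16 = (c - 2)*(c^3 + 5*c^2 + 2*c - 8) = (c - 2)*(c + 4)*(c^2 + c - 2) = (c - 2)*(c - 1)*(c + 4)*(c + 2)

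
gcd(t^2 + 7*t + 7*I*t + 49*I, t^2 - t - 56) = t + 7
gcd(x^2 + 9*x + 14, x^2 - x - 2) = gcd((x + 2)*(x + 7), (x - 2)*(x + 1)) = 1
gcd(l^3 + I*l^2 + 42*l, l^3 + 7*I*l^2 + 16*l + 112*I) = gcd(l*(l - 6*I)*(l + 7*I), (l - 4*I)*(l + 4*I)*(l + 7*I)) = l + 7*I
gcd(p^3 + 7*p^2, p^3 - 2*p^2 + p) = p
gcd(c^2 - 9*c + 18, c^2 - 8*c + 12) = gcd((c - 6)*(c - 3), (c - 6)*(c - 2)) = c - 6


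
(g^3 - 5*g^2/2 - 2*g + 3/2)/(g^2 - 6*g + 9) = (2*g^2 + g - 1)/(2*(g - 3))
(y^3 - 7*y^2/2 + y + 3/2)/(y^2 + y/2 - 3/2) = (2*y^2 - 5*y - 3)/(2*y + 3)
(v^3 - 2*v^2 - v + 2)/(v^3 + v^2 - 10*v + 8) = (v + 1)/(v + 4)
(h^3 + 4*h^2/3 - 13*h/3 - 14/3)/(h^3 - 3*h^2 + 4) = (h + 7/3)/(h - 2)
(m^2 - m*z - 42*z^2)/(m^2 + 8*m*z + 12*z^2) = (m - 7*z)/(m + 2*z)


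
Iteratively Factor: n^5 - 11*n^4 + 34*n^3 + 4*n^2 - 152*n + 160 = (n - 2)*(n^4 - 9*n^3 + 16*n^2 + 36*n - 80) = (n - 2)^2*(n^3 - 7*n^2 + 2*n + 40) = (n - 4)*(n - 2)^2*(n^2 - 3*n - 10) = (n - 5)*(n - 4)*(n - 2)^2*(n + 2)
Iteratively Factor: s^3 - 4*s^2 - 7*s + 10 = (s - 1)*(s^2 - 3*s - 10) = (s - 1)*(s + 2)*(s - 5)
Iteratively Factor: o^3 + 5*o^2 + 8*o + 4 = (o + 2)*(o^2 + 3*o + 2) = (o + 2)^2*(o + 1)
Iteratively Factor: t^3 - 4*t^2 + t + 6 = (t + 1)*(t^2 - 5*t + 6) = (t - 2)*(t + 1)*(t - 3)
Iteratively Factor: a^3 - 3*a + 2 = (a + 2)*(a^2 - 2*a + 1) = (a - 1)*(a + 2)*(a - 1)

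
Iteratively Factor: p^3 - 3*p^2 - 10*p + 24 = (p - 2)*(p^2 - p - 12) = (p - 2)*(p + 3)*(p - 4)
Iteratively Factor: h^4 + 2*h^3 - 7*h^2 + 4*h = (h + 4)*(h^3 - 2*h^2 + h) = (h - 1)*(h + 4)*(h^2 - h) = h*(h - 1)*(h + 4)*(h - 1)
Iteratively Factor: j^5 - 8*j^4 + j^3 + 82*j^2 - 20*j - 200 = (j - 5)*(j^4 - 3*j^3 - 14*j^2 + 12*j + 40) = (j - 5)*(j + 2)*(j^3 - 5*j^2 - 4*j + 20) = (j - 5)*(j + 2)^2*(j^2 - 7*j + 10) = (j - 5)*(j - 2)*(j + 2)^2*(j - 5)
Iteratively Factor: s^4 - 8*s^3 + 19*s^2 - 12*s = (s - 1)*(s^3 - 7*s^2 + 12*s) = s*(s - 1)*(s^2 - 7*s + 12) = s*(s - 4)*(s - 1)*(s - 3)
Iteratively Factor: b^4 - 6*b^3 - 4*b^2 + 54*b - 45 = (b - 1)*(b^3 - 5*b^2 - 9*b + 45) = (b - 3)*(b - 1)*(b^2 - 2*b - 15) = (b - 3)*(b - 1)*(b + 3)*(b - 5)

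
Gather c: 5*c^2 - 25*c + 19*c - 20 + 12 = 5*c^2 - 6*c - 8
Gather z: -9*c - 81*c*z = -81*c*z - 9*c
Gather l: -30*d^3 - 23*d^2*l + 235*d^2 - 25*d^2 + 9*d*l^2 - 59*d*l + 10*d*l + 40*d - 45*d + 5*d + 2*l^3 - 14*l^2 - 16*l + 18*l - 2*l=-30*d^3 + 210*d^2 + 2*l^3 + l^2*(9*d - 14) + l*(-23*d^2 - 49*d)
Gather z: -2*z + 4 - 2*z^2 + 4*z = -2*z^2 + 2*z + 4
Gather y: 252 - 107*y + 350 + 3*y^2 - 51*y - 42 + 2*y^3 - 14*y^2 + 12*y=2*y^3 - 11*y^2 - 146*y + 560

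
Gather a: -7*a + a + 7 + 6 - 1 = 12 - 6*a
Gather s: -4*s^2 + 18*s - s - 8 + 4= -4*s^2 + 17*s - 4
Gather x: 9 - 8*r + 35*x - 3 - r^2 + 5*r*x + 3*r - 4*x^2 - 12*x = -r^2 - 5*r - 4*x^2 + x*(5*r + 23) + 6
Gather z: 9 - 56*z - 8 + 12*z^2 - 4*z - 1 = 12*z^2 - 60*z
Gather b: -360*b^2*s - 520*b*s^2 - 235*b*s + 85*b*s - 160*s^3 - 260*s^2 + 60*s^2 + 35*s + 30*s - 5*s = -360*b^2*s + b*(-520*s^2 - 150*s) - 160*s^3 - 200*s^2 + 60*s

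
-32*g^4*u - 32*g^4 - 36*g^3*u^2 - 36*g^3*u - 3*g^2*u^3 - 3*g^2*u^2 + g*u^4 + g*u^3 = (-8*g + u)*(g + u)*(4*g + u)*(g*u + g)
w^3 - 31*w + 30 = (w - 5)*(w - 1)*(w + 6)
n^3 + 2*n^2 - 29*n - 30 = (n - 5)*(n + 1)*(n + 6)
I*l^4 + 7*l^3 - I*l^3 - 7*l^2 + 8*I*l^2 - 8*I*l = l*(l - 8*I)*(l + I)*(I*l - I)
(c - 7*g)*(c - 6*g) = c^2 - 13*c*g + 42*g^2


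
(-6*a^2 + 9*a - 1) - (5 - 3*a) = -6*a^2 + 12*a - 6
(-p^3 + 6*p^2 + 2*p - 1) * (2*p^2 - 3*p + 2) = -2*p^5 + 15*p^4 - 16*p^3 + 4*p^2 + 7*p - 2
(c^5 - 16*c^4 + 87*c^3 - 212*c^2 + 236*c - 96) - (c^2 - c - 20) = c^5 - 16*c^4 + 87*c^3 - 213*c^2 + 237*c - 76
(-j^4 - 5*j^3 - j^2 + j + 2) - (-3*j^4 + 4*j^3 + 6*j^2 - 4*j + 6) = 2*j^4 - 9*j^3 - 7*j^2 + 5*j - 4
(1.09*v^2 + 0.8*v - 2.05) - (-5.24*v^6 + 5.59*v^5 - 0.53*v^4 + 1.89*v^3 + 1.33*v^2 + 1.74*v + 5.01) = 5.24*v^6 - 5.59*v^5 + 0.53*v^4 - 1.89*v^3 - 0.24*v^2 - 0.94*v - 7.06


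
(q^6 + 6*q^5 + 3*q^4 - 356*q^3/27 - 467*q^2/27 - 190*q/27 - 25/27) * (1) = q^6 + 6*q^5 + 3*q^4 - 356*q^3/27 - 467*q^2/27 - 190*q/27 - 25/27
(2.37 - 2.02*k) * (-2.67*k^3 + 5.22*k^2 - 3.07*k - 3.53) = 5.3934*k^4 - 16.8723*k^3 + 18.5728*k^2 - 0.145300000000001*k - 8.3661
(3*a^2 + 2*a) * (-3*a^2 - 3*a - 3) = -9*a^4 - 15*a^3 - 15*a^2 - 6*a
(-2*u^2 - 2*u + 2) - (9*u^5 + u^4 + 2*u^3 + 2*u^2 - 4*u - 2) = -9*u^5 - u^4 - 2*u^3 - 4*u^2 + 2*u + 4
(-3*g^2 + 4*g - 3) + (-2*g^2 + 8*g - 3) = -5*g^2 + 12*g - 6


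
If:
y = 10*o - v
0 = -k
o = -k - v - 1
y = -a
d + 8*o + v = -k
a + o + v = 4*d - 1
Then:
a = -72/17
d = -18/17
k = 0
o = 5/17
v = -22/17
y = 72/17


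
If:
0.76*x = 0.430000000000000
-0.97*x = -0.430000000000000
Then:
No Solution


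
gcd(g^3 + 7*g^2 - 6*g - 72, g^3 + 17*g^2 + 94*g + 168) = g^2 + 10*g + 24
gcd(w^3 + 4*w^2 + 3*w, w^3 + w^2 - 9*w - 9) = w^2 + 4*w + 3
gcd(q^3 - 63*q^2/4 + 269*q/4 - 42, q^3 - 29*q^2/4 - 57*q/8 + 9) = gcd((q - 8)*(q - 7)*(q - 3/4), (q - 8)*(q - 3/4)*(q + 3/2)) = q^2 - 35*q/4 + 6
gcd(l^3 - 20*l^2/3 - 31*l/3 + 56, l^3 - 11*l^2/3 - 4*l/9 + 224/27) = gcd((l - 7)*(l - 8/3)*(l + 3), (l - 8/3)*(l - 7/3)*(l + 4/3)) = l - 8/3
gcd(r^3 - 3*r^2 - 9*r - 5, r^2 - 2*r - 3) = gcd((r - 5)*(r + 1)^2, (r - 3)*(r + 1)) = r + 1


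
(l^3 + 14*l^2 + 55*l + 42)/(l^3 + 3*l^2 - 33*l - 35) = (l + 6)/(l - 5)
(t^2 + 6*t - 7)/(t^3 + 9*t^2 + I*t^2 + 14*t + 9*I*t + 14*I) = (t - 1)/(t^2 + t*(2 + I) + 2*I)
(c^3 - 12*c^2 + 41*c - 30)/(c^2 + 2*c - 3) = (c^2 - 11*c + 30)/(c + 3)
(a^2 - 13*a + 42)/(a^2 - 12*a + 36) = (a - 7)/(a - 6)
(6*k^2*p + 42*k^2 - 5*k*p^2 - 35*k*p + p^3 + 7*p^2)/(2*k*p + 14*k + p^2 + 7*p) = (6*k^2 - 5*k*p + p^2)/(2*k + p)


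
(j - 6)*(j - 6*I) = j^2 - 6*j - 6*I*j + 36*I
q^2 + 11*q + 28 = (q + 4)*(q + 7)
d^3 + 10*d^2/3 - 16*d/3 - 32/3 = (d - 2)*(d + 4/3)*(d + 4)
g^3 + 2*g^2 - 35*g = g*(g - 5)*(g + 7)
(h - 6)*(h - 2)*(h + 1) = h^3 - 7*h^2 + 4*h + 12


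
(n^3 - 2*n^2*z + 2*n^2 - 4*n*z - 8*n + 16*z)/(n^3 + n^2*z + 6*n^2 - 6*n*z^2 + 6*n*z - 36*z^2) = (n^2 + 2*n - 8)/(n^2 + 3*n*z + 6*n + 18*z)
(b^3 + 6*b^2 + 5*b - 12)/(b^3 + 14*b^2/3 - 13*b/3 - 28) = 3*(b - 1)/(3*b - 7)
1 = 1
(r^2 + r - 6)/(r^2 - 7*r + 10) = (r + 3)/(r - 5)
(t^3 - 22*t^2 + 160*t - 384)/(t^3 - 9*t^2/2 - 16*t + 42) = 2*(t^2 - 16*t + 64)/(2*t^2 + 3*t - 14)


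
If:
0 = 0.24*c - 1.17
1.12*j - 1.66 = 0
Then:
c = 4.88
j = 1.48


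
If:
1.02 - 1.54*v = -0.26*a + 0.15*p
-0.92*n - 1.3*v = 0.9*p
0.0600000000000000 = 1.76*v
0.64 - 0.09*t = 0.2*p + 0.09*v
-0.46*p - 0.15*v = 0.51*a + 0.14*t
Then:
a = -2.55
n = -2.04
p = 2.04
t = 2.55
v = 0.03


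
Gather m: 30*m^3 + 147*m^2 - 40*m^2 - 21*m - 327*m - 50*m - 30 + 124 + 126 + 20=30*m^3 + 107*m^2 - 398*m + 240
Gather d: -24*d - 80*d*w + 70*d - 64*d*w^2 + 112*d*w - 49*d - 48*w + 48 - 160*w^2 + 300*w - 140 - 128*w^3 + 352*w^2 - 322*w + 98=d*(-64*w^2 + 32*w - 3) - 128*w^3 + 192*w^2 - 70*w + 6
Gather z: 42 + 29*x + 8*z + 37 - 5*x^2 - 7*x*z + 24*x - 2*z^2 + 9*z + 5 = -5*x^2 + 53*x - 2*z^2 + z*(17 - 7*x) + 84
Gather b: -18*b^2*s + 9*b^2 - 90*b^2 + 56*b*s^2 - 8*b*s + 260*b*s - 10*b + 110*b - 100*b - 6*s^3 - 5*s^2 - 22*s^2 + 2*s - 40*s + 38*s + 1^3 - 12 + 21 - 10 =b^2*(-18*s - 81) + b*(56*s^2 + 252*s) - 6*s^3 - 27*s^2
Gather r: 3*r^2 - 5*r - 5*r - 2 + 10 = 3*r^2 - 10*r + 8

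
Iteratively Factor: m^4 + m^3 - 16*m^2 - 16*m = (m - 4)*(m^3 + 5*m^2 + 4*m) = (m - 4)*(m + 4)*(m^2 + m) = m*(m - 4)*(m + 4)*(m + 1)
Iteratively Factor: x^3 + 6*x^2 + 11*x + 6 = (x + 2)*(x^2 + 4*x + 3) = (x + 2)*(x + 3)*(x + 1)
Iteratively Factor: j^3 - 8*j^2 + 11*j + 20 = (j - 5)*(j^2 - 3*j - 4) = (j - 5)*(j - 4)*(j + 1)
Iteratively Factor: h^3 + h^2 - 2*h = (h)*(h^2 + h - 2) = h*(h - 1)*(h + 2)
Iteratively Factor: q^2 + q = (q + 1)*(q)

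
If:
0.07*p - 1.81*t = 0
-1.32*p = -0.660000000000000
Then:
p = 0.50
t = 0.02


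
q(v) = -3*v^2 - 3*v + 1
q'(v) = -6*v - 3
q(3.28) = -41.12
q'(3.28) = -22.68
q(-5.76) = -81.25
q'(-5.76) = 31.56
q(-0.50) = 1.75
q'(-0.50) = 0.00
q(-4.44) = -44.82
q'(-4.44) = 23.64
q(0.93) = -4.38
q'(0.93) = -8.58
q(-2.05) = -5.46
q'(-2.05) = 9.30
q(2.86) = -32.12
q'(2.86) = -20.16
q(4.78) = -81.89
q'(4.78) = -31.68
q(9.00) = -269.00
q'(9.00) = -57.00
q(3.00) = -35.00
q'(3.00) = -21.00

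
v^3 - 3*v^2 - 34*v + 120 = (v - 5)*(v - 4)*(v + 6)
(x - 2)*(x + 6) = x^2 + 4*x - 12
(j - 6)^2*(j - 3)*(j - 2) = j^4 - 17*j^3 + 102*j^2 - 252*j + 216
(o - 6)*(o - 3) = o^2 - 9*o + 18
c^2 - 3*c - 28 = (c - 7)*(c + 4)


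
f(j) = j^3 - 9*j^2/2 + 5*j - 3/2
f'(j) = 3*j^2 - 9*j + 5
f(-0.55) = -5.78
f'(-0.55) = 10.86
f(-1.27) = -17.16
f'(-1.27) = 21.27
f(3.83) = 7.82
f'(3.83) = 14.54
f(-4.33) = -188.70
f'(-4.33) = 100.22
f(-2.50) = -57.75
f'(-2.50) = 46.25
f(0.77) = 0.14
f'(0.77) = -0.15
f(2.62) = -1.31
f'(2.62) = 2.01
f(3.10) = 0.55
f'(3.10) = 5.93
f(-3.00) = -84.00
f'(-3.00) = 59.00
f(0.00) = -1.50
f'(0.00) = 5.00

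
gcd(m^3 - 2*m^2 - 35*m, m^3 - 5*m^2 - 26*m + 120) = m + 5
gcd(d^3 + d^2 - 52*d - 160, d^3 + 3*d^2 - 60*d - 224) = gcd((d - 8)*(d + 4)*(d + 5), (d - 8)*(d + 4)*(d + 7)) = d^2 - 4*d - 32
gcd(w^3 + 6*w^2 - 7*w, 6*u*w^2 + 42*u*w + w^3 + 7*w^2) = w^2 + 7*w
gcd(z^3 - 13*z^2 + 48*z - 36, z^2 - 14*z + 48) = z - 6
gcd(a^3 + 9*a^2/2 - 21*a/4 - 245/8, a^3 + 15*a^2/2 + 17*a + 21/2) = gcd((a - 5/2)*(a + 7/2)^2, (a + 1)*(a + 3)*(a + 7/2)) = a + 7/2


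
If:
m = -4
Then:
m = -4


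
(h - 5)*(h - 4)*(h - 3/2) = h^3 - 21*h^2/2 + 67*h/2 - 30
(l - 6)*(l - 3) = l^2 - 9*l + 18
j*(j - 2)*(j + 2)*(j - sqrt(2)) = j^4 - sqrt(2)*j^3 - 4*j^2 + 4*sqrt(2)*j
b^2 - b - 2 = (b - 2)*(b + 1)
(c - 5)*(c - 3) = c^2 - 8*c + 15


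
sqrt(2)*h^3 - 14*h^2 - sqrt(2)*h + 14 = (h - 1)*(h - 7*sqrt(2))*(sqrt(2)*h + sqrt(2))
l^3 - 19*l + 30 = (l - 3)*(l - 2)*(l + 5)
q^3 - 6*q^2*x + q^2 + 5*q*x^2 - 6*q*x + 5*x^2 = (q + 1)*(q - 5*x)*(q - x)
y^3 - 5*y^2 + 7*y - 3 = (y - 3)*(y - 1)^2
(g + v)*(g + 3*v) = g^2 + 4*g*v + 3*v^2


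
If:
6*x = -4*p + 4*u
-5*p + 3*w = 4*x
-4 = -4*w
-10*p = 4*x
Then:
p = -3/5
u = 33/20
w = 1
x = 3/2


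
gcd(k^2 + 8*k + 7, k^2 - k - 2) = k + 1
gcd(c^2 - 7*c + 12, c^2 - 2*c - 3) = c - 3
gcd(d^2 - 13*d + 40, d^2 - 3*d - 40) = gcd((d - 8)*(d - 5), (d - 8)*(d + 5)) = d - 8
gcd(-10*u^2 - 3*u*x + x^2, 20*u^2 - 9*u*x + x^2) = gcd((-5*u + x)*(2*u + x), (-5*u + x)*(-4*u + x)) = -5*u + x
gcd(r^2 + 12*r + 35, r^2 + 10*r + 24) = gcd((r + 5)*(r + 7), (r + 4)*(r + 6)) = 1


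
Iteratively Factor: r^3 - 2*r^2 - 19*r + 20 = (r + 4)*(r^2 - 6*r + 5) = (r - 5)*(r + 4)*(r - 1)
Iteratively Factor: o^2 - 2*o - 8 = (o - 4)*(o + 2)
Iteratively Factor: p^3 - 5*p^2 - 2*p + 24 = (p + 2)*(p^2 - 7*p + 12) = (p - 3)*(p + 2)*(p - 4)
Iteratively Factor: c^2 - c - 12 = (c + 3)*(c - 4)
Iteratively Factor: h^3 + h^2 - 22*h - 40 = (h - 5)*(h^2 + 6*h + 8) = (h - 5)*(h + 2)*(h + 4)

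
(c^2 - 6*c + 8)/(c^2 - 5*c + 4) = (c - 2)/(c - 1)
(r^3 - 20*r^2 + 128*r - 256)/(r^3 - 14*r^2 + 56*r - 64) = (r - 8)/(r - 2)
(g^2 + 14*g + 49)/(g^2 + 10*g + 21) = (g + 7)/(g + 3)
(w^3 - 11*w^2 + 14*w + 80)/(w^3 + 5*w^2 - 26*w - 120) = (w^2 - 6*w - 16)/(w^2 + 10*w + 24)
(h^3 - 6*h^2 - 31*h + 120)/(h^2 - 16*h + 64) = (h^2 + 2*h - 15)/(h - 8)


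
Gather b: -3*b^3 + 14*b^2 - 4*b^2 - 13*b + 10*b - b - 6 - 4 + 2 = -3*b^3 + 10*b^2 - 4*b - 8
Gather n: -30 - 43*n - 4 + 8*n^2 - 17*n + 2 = 8*n^2 - 60*n - 32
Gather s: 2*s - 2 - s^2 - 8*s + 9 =-s^2 - 6*s + 7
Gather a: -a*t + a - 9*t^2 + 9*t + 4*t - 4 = a*(1 - t) - 9*t^2 + 13*t - 4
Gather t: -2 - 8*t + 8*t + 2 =0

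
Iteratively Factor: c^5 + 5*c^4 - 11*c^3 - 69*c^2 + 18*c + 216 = (c - 3)*(c^4 + 8*c^3 + 13*c^2 - 30*c - 72) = (c - 3)*(c + 4)*(c^3 + 4*c^2 - 3*c - 18) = (c - 3)*(c - 2)*(c + 4)*(c^2 + 6*c + 9) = (c - 3)*(c - 2)*(c + 3)*(c + 4)*(c + 3)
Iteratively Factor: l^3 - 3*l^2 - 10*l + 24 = (l - 2)*(l^2 - l - 12) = (l - 4)*(l - 2)*(l + 3)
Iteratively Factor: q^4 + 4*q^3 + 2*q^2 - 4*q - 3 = (q + 3)*(q^3 + q^2 - q - 1) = (q - 1)*(q + 3)*(q^2 + 2*q + 1) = (q - 1)*(q + 1)*(q + 3)*(q + 1)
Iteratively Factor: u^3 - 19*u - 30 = (u - 5)*(u^2 + 5*u + 6) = (u - 5)*(u + 2)*(u + 3)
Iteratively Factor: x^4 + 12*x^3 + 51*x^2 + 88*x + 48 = (x + 4)*(x^3 + 8*x^2 + 19*x + 12) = (x + 1)*(x + 4)*(x^2 + 7*x + 12) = (x + 1)*(x + 4)^2*(x + 3)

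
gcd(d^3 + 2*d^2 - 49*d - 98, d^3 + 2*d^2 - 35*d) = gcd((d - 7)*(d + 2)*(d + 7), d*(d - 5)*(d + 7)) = d + 7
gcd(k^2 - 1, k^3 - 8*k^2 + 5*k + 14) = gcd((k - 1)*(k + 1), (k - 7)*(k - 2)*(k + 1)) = k + 1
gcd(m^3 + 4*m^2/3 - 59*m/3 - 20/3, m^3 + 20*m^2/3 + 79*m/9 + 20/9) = m^2 + 16*m/3 + 5/3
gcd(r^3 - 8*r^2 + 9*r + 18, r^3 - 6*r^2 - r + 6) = r^2 - 5*r - 6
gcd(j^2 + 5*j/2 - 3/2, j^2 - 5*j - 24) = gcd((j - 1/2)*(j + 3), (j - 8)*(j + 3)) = j + 3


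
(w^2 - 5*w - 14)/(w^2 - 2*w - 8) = (w - 7)/(w - 4)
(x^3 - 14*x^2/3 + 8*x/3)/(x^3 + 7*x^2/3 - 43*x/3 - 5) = x*(3*x^2 - 14*x + 8)/(3*x^3 + 7*x^2 - 43*x - 15)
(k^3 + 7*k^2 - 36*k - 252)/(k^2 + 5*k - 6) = (k^2 + k - 42)/(k - 1)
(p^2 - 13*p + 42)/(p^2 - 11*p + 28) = (p - 6)/(p - 4)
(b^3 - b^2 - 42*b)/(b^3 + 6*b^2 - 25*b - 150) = b*(b - 7)/(b^2 - 25)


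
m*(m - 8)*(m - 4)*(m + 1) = m^4 - 11*m^3 + 20*m^2 + 32*m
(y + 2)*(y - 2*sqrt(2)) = y^2 - 2*sqrt(2)*y + 2*y - 4*sqrt(2)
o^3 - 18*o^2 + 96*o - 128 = (o - 8)^2*(o - 2)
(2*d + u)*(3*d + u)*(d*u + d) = 6*d^3*u + 6*d^3 + 5*d^2*u^2 + 5*d^2*u + d*u^3 + d*u^2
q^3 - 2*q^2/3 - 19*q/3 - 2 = (q - 3)*(q + 1/3)*(q + 2)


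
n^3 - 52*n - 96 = (n - 8)*(n + 2)*(n + 6)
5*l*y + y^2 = y*(5*l + y)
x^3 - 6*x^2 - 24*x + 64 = (x - 8)*(x - 2)*(x + 4)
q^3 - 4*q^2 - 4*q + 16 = (q - 4)*(q - 2)*(q + 2)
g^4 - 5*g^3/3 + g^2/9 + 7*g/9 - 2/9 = (g - 1)^2*(g - 1/3)*(g + 2/3)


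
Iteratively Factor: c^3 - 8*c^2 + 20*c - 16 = (c - 2)*(c^2 - 6*c + 8) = (c - 4)*(c - 2)*(c - 2)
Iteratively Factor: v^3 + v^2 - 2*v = (v - 1)*(v^2 + 2*v) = v*(v - 1)*(v + 2)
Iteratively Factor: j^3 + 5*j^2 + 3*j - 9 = (j + 3)*(j^2 + 2*j - 3) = (j - 1)*(j + 3)*(j + 3)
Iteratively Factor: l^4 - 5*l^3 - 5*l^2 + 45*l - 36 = (l - 4)*(l^3 - l^2 - 9*l + 9) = (l - 4)*(l - 3)*(l^2 + 2*l - 3) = (l - 4)*(l - 3)*(l + 3)*(l - 1)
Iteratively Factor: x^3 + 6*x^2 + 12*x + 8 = (x + 2)*(x^2 + 4*x + 4) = (x + 2)^2*(x + 2)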